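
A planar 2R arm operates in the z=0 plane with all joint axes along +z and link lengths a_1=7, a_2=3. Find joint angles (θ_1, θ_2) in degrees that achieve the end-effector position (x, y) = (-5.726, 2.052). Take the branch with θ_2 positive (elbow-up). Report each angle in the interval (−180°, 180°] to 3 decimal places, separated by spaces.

134.999 120.003

cos θ_2 = (36.9978−7²−3²)/(2·7·3) = -0.5001; θ_2 = 120.0035° (elbow-up)
β = atan2(2.0520,-5.7260) = 160.2841°; ψ = atan2(2.5980,5.4998) = 25.2849°
θ_1 = β − ψ = 134.9992°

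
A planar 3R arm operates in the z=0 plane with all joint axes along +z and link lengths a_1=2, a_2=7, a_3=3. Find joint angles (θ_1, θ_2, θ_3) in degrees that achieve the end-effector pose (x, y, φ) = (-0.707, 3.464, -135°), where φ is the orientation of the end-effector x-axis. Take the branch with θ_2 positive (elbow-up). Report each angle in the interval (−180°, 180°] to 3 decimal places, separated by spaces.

-45.019 135.014 135.005

wrist centre = target − a_3·(cos φ, sin φ) = (1.4143, 5.5853)
cos θ_2 = (33.1961−2²−7²)/(2·2·7) = -0.7073; θ_2 = 135.0142° (elbow-up)
β = atan2(5.5853,1.4143) = 75.7902°; ψ = atan2(4.9485,-2.9510) = 120.8091°
θ_1 = β − ψ = -45.0189°
θ_3 = φ − θ_1 − θ_2 = 135.0047° (wrapped to (-180°,180°])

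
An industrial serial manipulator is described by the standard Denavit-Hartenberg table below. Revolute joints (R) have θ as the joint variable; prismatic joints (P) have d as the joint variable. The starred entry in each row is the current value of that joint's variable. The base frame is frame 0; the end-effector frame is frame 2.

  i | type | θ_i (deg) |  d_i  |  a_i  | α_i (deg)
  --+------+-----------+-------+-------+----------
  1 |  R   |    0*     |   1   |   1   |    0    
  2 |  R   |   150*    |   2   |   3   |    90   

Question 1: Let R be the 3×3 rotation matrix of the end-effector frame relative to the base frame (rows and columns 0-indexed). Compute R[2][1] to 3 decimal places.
1.000

End-effector y-axis (col 1 of R) = (-0.0000,-0.0000,1.0000)
R[2][1] = 1.0000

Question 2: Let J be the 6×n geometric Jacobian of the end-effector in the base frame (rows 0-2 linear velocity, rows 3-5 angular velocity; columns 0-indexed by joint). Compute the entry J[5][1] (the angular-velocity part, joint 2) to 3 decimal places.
axis z_1 = (0.0000,0.0000,1.0000); lever o_n−o_1 = (-2.5981,1.5000,2.0000)
cross product → J_v[:, 1] = (-1.5000,-2.5981,0.0000)
J_ω[:, 1] = z_1
entry J[5][1] = 1.0000

1.000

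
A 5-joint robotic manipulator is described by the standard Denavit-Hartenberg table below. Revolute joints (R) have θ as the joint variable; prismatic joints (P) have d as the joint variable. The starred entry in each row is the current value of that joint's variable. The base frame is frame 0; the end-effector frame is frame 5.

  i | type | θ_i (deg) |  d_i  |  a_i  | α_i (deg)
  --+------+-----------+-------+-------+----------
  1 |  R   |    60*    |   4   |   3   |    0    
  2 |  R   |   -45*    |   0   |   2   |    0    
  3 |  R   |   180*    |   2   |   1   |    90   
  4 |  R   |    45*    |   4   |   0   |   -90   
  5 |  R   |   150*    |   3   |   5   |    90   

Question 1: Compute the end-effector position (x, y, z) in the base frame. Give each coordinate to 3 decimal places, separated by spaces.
7.084 5.647 5.059

after link 1: o_1 = (1.5000, 2.5981, 4.0000)
after link 2: o_2 = (3.4319, 3.1157, 4.0000)
after link 3: o_3 = (2.4659, 2.8569, 6.0000)
after link 4: o_4 = (1.4306, 6.7206, 6.0000)
after link 5: o_5 = (7.0843, 5.6473, 5.0595)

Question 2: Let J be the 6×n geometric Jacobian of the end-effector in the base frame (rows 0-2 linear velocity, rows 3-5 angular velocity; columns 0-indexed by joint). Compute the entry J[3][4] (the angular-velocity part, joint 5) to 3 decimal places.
axis z_4 = (0.6830,0.1830,0.7071); lever o_n−o_4 = (5.6536,-1.0733,-0.9405)
cross product → J_v[:, 4] = (0.5868,4.6401,-1.7678)
J_ω[:, 4] = z_4
entry J[3][4] = 0.6830

0.683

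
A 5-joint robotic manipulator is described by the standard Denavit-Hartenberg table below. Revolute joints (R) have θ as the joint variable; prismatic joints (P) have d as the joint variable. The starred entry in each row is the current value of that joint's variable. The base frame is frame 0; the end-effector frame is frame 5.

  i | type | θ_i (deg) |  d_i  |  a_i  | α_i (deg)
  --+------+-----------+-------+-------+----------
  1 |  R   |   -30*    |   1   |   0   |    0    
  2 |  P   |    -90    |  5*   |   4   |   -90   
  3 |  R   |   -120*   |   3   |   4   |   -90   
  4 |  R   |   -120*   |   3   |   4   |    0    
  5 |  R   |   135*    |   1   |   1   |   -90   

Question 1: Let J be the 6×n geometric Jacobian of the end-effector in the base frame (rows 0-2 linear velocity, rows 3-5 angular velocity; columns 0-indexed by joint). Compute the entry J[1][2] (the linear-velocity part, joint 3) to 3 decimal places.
axis z_2 = (0.8660,-0.5000,0.0000); lever o_n−o_2 = (4.3834,-4.8184,4.5686)
cross product → J_v[:, 2] = (-2.2843,-3.9565,-1.9811)
J_ω[:, 2] = z_2
entry J[1][2] = -3.9565

-3.956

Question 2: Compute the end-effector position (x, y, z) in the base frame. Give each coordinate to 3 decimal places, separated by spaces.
2.383 -8.282 10.569

after link 1: o_1 = (0.0000, 0.0000, 1.0000)
after link 2: o_2 = (-2.0000, -3.4641, 6.0000)
after link 3: o_3 = (1.5981, -3.2321, 9.4641)
after link 4: o_4 = (2.7990, -8.0801, 9.2321)
after link 5: o_5 = (2.3834, -8.2825, 10.5686)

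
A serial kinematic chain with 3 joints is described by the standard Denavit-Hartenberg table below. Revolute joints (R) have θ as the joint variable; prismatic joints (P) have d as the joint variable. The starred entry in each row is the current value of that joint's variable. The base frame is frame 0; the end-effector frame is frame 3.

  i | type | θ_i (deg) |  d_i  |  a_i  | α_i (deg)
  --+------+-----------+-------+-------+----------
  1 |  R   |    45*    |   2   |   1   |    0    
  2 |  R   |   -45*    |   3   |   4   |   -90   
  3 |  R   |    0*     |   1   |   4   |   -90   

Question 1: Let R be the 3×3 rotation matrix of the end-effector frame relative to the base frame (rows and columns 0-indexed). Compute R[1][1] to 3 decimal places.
-1.000

End-effector y-axis (col 1 of R) = (0.0000,-1.0000,-0.0000)
R[1][1] = -1.0000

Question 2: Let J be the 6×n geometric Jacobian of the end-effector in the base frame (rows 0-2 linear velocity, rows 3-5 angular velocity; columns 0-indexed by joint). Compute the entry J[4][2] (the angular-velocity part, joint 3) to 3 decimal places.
1.000

axis z_2 = (0.0000,1.0000,0.0000); lever o_n−o_2 = (4.0000,1.0000,0.0000)
cross product → J_v[:, 2] = (-0.0000,0.0000,-4.0000)
J_ω[:, 2] = z_2
entry J[4][2] = 1.0000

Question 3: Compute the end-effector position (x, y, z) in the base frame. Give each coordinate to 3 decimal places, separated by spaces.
after link 1: o_1 = (0.7071, 0.7071, 2.0000)
after link 2: o_2 = (4.7071, 0.7071, 5.0000)
after link 3: o_3 = (8.7071, 1.7071, 5.0000)

8.707 1.707 5.000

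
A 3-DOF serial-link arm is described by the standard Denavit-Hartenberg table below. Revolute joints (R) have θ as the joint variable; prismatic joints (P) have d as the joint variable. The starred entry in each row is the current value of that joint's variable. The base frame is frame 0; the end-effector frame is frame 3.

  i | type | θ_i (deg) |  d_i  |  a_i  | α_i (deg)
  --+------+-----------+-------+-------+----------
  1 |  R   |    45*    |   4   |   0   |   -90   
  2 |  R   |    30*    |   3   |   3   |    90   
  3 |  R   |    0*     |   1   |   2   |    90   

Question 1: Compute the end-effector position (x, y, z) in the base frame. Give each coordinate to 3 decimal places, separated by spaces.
1.294 5.537 2.366

after link 1: o_1 = (0.0000, 0.0000, 4.0000)
after link 2: o_2 = (-0.2842, 3.9584, 2.5000)
after link 3: o_3 = (1.2941, 5.5367, 2.3660)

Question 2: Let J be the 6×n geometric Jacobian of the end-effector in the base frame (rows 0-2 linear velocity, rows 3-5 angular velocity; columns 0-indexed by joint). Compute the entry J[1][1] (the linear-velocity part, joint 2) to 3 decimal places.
-1.155

axis z_1 = (-0.7071,0.7071,0.0000); lever o_n−o_1 = (1.2941,5.5367,-1.6340)
cross product → J_v[:, 1] = (-1.1554,-1.1554,-4.8301)
J_ω[:, 1] = z_1
entry J[1][1] = -1.1554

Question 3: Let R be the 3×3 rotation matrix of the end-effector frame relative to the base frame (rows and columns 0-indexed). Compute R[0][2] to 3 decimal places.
End-effector z-axis (col 2 of R) = (0.7071,-0.7071,0.0000)
R[0][2] = 0.7071

0.707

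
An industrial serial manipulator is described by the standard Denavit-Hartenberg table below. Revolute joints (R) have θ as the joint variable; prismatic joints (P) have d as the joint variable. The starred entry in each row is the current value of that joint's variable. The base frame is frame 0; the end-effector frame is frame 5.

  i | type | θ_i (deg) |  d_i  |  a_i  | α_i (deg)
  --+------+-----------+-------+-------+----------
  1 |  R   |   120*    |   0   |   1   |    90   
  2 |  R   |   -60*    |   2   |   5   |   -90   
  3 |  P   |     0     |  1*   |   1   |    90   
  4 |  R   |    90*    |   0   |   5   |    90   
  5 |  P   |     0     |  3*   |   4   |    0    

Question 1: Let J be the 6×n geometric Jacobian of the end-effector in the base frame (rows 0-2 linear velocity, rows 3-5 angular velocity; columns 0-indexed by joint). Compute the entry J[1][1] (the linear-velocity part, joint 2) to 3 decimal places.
2.420

axis z_1 = (0.8660,0.5000,0.0000); lever o_n−o_1 = (-4.8481,12.3971,-2.7942)
cross product → J_v[:, 1] = (-1.3971,2.4199,13.1603)
J_ω[:, 1] = z_1
entry J[1][1] = 2.4199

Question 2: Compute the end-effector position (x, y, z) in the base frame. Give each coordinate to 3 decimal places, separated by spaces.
after link 1: o_1 = (-0.5000, 0.8660, 0.0000)
after link 2: o_2 = (-0.0179, 4.0311, -4.3301)
after link 3: o_3 = (-0.7010, 5.2141, -4.6962)
after link 4: o_4 = (-2.8660, 8.9641, -2.1962)
after link 5: o_5 = (-5.3481, 13.2631, -2.7942)

-5.348 13.263 -2.794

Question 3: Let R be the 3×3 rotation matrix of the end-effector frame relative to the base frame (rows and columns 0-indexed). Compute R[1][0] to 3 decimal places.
End-effector x-axis (col 0 of R) = (-0.4330,0.7500,0.5000)
R[1][0] = 0.7500

0.750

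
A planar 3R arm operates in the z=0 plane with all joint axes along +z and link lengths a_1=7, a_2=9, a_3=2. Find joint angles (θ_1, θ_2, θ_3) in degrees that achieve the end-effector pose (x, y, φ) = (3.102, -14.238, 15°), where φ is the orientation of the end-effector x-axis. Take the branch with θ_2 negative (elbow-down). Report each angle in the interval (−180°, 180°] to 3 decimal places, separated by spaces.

wrist centre = target − a_3·(cos φ, sin φ) = (1.1701, -14.7556)
cos θ_2 = (219.0981−7²−9²)/(2·7·9) = 0.7071; θ_2 = -44.9983° (elbow-down)
β = atan2(-14.7556,1.1701) = -85.4658°; ψ = atan2(-6.3638,13.3642) = -25.4630°
θ_1 = β − ψ = -60.0029°
θ_3 = φ − θ_1 − θ_2 = 120.0012° (wrapped to (-180°,180°])

-60.003 -44.998 120.001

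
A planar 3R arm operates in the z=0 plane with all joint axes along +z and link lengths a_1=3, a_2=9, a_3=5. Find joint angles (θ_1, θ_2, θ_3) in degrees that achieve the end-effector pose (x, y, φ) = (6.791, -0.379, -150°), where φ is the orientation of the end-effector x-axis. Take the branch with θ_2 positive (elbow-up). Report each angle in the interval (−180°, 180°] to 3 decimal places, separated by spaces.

-23.410 45.008 -171.599

wrist centre = target − a_3·(cos φ, sin φ) = (11.1211, 2.1210)
cos θ_2 = (128.1781−3²−9²)/(2·3·9) = 0.7070; θ_2 = 45.0085° (elbow-up)
β = atan2(2.1210,11.1211) = 10.7977°; ψ = atan2(6.3649,9.3630) = 34.2075°
θ_1 = β − ψ = -23.4099°
θ_3 = φ − θ_1 − θ_2 = -171.5986° (wrapped to (-180°,180°])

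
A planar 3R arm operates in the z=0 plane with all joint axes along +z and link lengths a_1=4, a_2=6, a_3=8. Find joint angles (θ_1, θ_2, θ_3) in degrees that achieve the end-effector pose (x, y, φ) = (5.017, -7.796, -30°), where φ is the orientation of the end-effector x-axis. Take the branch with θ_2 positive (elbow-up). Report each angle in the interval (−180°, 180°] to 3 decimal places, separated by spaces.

150.009 134.994 44.997

wrist centre = target − a_3·(cos φ, sin φ) = (-1.9112, -3.7960)
cos θ_2 = (18.0623−4²−6²)/(2·4·6) = -0.7070; θ_2 = 134.9942° (elbow-up)
β = atan2(-3.7960,-1.9112) = -116.7243°; ψ = atan2(4.2431,-0.2422) = 93.2671°
θ_1 = β − ψ = -209.9914°
θ_3 = φ − θ_1 − θ_2 = 44.9972° (wrapped to (-180°,180°])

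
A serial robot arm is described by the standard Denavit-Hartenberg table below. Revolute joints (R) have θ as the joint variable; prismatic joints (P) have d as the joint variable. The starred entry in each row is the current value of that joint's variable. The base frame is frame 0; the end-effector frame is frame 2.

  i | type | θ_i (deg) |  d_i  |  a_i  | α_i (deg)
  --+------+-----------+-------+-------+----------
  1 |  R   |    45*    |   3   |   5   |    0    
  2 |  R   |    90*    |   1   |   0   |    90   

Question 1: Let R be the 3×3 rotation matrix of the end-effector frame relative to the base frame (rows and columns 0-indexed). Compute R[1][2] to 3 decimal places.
0.707

End-effector z-axis (col 2 of R) = (0.7071,0.7071,0.0000)
R[1][2] = 0.7071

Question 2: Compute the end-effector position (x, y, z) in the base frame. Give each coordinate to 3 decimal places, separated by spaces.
3.536 3.536 4.000

after link 1: o_1 = (3.5355, 3.5355, 3.0000)
after link 2: o_2 = (3.5355, 3.5355, 4.0000)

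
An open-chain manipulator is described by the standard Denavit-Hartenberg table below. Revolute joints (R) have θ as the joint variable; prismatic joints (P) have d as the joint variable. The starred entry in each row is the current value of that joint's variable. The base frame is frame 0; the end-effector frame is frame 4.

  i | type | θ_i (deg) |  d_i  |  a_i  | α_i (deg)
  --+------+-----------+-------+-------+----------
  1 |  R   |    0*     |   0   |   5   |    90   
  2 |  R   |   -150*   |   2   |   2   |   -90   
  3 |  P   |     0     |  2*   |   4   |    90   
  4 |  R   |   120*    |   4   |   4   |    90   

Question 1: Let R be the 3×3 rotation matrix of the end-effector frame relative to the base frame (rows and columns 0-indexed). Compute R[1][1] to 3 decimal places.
-1.000

End-effector y-axis (col 1 of R) = (0.0000,-1.0000,0.0000)
R[1][1] = -1.0000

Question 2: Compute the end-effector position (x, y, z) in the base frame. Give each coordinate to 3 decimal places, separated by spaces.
after link 1: o_1 = (5.0000, 0.0000, 0.0000)
after link 2: o_2 = (3.2679, -2.0000, -1.0000)
after link 3: o_3 = (0.8038, -2.0000, -4.7321)
after link 4: o_4 = (4.2679, -6.0000, -6.7321)

4.268 -6.000 -6.732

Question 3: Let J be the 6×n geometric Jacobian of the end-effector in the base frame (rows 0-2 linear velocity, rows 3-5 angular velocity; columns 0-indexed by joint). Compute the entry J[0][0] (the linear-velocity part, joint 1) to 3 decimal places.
axis z_0 = ẑ; lever o_n−o_0 = (4.2679,-6.0000,-6.7321)
cross product → J_v[:, 0] = (6.0000,4.2679,-0.0000)
J_ω[:, 0] = z_0
entry J[0][0] = 6.0000

6.000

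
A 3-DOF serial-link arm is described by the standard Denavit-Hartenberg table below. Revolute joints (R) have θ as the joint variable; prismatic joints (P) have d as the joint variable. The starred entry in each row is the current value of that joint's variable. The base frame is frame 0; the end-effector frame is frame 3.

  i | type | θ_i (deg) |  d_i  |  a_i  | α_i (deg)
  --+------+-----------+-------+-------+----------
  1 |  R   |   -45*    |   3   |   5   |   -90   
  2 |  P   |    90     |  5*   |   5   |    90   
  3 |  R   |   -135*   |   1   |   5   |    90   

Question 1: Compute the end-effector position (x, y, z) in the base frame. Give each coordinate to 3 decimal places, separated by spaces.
5.278 -3.207 1.536

after link 1: o_1 = (3.5355, -3.5355, 3.0000)
after link 2: o_2 = (7.0711, 0.0000, -2.0000)
after link 3: o_3 = (5.2782, -3.2071, 1.5355)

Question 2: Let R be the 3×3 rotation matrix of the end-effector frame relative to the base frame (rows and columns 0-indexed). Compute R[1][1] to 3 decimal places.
End-effector y-axis (col 1 of R) = (0.7071,-0.7071,0.0000)
R[1][1] = -0.7071

-0.707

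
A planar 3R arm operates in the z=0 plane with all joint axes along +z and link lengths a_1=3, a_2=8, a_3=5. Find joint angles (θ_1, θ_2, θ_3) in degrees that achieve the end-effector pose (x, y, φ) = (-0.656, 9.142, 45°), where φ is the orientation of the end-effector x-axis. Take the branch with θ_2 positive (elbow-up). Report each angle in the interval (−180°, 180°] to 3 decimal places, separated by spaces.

28.572 119.998 -103.570

wrist centre = target − a_3·(cos φ, sin φ) = (-4.1915, 5.6065)
cos θ_2 = (49.0014−3²−8²)/(2·3·8) = -0.5000; θ_2 = 119.9980° (elbow-up)
β = atan2(5.6065,-4.1915) = 126.7827°; ψ = atan2(6.9283,-0.9998) = 98.2111°
θ_1 = β − ψ = 28.5716°
θ_3 = φ − θ_1 − θ_2 = -103.5696° (wrapped to (-180°,180°])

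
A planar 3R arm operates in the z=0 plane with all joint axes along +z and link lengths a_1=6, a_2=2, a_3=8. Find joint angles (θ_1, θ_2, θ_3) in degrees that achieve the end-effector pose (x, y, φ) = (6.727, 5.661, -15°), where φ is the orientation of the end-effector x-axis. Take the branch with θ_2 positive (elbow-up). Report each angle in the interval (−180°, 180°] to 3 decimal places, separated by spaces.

89.996 30.033 -135.029

wrist centre = target − a_3·(cos φ, sin φ) = (-1.0004, 7.7316)
cos θ_2 = (60.7777−6²−2²)/(2·6·2) = 0.8657; θ_2 = 30.0329° (elbow-up)
β = atan2(7.7316,-1.0004) = 97.3727°; ψ = atan2(1.0010,7.7315) = 7.3770°
θ_1 = β − ψ = 89.9956°
θ_3 = φ − θ_1 − θ_2 = -135.0285° (wrapped to (-180°,180°])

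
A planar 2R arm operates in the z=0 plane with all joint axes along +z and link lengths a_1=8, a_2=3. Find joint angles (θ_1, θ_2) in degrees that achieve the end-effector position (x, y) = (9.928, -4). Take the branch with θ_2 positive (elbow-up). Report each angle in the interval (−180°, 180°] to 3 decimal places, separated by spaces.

cos θ_2 = (114.5652−8²−3²)/(2·8·3) = 0.8659; θ_2 = 30.0096° (elbow-up)
β = atan2(-4.0000,9.9280) = -21.9445°; ψ = atan2(1.5004,10.5978) = 8.0584°
θ_1 = β − ψ = -30.0029°

-30.003 30.010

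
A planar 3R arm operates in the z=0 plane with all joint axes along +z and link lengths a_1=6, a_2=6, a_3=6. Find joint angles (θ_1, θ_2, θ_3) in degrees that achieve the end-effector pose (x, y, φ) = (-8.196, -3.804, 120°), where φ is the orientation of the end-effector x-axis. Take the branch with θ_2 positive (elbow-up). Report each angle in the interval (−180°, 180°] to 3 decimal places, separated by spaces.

-149.998 59.999 -150.001

wrist centre = target − a_3·(cos φ, sin φ) = (-5.1960, -9.0002)
cos θ_2 = (108.0012−6²−6²)/(2·6·6) = 0.5000; θ_2 = 59.9989° (elbow-up)
β = atan2(-9.0002,-5.1960) = -119.9989°; ψ = atan2(5.1961,9.0001) = 29.9995°
θ_1 = β − ψ = -149.9983°
θ_3 = φ − θ_1 − θ_2 = -150.0006° (wrapped to (-180°,180°])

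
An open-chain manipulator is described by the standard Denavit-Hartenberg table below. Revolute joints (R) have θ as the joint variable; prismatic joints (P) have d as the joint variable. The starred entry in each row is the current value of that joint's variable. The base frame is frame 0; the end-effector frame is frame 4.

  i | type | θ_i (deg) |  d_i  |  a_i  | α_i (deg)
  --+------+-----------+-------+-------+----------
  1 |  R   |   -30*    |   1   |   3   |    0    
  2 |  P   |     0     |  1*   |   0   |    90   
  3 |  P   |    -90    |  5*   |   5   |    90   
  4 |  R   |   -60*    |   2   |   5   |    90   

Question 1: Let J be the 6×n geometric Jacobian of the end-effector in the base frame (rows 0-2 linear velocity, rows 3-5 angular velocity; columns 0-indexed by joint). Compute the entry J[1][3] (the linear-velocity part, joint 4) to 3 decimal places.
-2.165

axis z_3 = (-0.8660,0.5000,-0.0000); lever o_n−o_3 = (0.4330,4.7500,-2.5000)
cross product → J_v[:, 3] = (-1.2500,-2.1651,-4.3301)
J_ω[:, 3] = z_3
entry J[1][3] = -2.1651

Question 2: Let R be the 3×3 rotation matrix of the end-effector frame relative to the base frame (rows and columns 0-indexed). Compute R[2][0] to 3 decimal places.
-0.500

End-effector x-axis (col 0 of R) = (0.4330,0.7500,-0.5000)
R[2][0] = -0.5000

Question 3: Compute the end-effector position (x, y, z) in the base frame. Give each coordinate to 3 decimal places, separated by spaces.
0.531 -1.080 -5.500

after link 1: o_1 = (2.5981, -1.5000, 1.0000)
after link 2: o_2 = (2.5981, -1.5000, 2.0000)
after link 3: o_3 = (0.0981, -5.8301, -3.0000)
after link 4: o_4 = (0.5311, -1.0801, -5.5000)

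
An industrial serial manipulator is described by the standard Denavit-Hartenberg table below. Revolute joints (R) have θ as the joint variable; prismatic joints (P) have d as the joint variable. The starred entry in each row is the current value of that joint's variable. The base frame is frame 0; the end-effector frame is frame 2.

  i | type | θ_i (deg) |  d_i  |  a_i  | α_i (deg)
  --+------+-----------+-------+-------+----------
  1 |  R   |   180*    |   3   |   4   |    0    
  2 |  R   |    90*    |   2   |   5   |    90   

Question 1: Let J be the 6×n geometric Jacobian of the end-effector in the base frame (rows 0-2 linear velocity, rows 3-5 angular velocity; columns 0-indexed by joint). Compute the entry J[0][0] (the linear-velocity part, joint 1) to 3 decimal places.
axis z_0 = ẑ; lever o_n−o_0 = (-4.0000,-5.0000,5.0000)
cross product → J_v[:, 0] = (5.0000,-4.0000,0.0000)
J_ω[:, 0] = z_0
entry J[0][0] = 5.0000

5.000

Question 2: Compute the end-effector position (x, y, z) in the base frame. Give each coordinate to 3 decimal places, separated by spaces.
-4.000 -5.000 5.000

after link 1: o_1 = (-4.0000, 0.0000, 3.0000)
after link 2: o_2 = (-4.0000, -5.0000, 5.0000)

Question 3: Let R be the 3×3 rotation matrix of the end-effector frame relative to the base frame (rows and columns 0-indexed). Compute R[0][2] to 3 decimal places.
End-effector z-axis (col 2 of R) = (-1.0000,0.0000,0.0000)
R[0][2] = -1.0000

-1.000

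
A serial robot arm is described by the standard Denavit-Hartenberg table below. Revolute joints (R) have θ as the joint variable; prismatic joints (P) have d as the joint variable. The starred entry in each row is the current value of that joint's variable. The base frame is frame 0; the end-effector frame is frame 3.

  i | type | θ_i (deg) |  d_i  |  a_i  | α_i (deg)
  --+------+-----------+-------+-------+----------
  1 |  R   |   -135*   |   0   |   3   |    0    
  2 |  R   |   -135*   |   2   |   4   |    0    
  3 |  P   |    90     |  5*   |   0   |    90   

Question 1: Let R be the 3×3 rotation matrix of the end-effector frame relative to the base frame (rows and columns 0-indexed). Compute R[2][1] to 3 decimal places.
1.000

End-effector y-axis (col 1 of R) = (0.0000,-0.0000,1.0000)
R[2][1] = 1.0000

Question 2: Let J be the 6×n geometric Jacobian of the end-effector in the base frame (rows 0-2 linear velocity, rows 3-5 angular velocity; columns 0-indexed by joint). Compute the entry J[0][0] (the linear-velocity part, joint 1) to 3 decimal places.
-1.879

axis z_0 = ẑ; lever o_n−o_0 = (-2.1213,1.8787,7.0000)
cross product → J_v[:, 0] = (-1.8787,-2.1213,0.0000)
J_ω[:, 0] = z_0
entry J[0][0] = -1.8787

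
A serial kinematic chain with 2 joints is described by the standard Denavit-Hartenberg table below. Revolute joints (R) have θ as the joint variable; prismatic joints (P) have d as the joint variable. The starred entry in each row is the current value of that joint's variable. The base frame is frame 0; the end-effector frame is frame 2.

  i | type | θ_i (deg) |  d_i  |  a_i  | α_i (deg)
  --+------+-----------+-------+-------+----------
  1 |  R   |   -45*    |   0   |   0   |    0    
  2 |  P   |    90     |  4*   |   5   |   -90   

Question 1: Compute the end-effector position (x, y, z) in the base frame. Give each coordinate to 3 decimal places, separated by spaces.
after link 1: o_1 = (0.0000, 0.0000, 0.0000)
after link 2: o_2 = (3.5355, 3.5355, 4.0000)

3.536 3.536 4.000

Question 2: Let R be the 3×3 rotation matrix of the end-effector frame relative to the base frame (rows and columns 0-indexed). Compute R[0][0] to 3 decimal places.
End-effector x-axis (col 0 of R) = (0.7071,0.7071,0.0000)
R[0][0] = 0.7071

0.707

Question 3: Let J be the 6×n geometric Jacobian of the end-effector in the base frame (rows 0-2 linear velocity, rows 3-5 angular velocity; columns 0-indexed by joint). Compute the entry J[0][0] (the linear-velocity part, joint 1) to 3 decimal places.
axis z_0 = ẑ; lever o_n−o_0 = (3.5355,3.5355,4.0000)
cross product → J_v[:, 0] = (-3.5355,3.5355,0.0000)
J_ω[:, 0] = z_0
entry J[0][0] = -3.5355

-3.536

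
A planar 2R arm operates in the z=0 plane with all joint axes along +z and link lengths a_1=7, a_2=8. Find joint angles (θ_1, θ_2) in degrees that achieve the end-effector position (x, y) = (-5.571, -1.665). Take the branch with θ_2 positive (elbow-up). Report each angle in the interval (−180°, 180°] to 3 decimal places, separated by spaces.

cos θ_2 = (33.8083−7²−8²)/(2·7·8) = -0.7071; θ_2 = 134.9969° (elbow-up)
β = atan2(-1.6650,-5.5710) = -163.3602°; ψ = atan2(5.6572,1.3434) = 76.6410°
θ_1 = β − ψ = -240.0012°

119.999 134.997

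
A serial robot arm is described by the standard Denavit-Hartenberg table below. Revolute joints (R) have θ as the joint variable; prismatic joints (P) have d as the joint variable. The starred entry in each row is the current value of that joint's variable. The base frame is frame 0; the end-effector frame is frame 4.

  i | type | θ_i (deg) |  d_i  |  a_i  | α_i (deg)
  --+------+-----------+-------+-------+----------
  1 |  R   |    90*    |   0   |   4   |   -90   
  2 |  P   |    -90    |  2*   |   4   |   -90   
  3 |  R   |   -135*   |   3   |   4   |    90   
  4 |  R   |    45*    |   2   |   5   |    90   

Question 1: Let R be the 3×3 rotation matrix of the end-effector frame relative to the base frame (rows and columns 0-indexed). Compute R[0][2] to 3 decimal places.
End-effector z-axis (col 2 of R) = (-0.5000,-0.7071,-0.5000)
R[0][2] = -0.5000

-0.500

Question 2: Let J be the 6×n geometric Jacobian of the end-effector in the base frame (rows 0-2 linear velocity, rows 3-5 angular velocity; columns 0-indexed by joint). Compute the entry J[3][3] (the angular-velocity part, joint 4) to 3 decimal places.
axis z_3 = (0.7071,0.0000,-0.7071); lever o_n−o_3 = (-1.0858,3.5355,-3.9142)
cross product → J_v[:, 3] = (2.5000,3.5355,2.5000)
J_ω[:, 3] = z_3
entry J[3][3] = 0.7071

0.707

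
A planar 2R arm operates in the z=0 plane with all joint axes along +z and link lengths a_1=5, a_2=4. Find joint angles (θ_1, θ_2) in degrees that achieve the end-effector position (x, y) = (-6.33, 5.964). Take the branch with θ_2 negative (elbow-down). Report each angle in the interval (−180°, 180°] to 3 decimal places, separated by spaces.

150.003 -30.008

cos θ_2 = (75.6382−5²−4²)/(2·5·4) = 0.8660; θ_2 = -30.0081° (elbow-down)
β = atan2(5.9640,-6.3300) = 136.7052°; ψ = atan2(-2.0005,8.4638) = -13.2982°
θ_1 = β − ψ = 150.0035°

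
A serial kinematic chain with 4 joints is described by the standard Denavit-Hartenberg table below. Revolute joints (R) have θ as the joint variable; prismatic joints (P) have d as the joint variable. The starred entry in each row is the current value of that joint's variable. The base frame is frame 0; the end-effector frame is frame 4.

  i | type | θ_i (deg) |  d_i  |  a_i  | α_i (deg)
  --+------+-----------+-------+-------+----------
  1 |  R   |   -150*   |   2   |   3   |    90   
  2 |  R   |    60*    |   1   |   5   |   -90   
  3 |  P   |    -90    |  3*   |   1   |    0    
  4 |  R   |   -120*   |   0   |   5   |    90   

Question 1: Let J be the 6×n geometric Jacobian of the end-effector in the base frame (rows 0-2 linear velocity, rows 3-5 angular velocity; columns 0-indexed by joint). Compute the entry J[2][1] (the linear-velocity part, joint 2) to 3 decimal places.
-2.263

axis z_1 = (-0.5000,0.8660,0.0000); lever o_n−o_1 = (2.2099,0.6986,2.0801)
cross product → J_v[:, 1] = (1.8014,1.0401,-2.2631)
J_ω[:, 1] = z_1
entry J[2][1] = -2.2631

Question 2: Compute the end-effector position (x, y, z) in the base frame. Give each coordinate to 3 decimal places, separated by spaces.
after link 1: o_1 = (-2.5981, -1.5000, 2.0000)
after link 2: o_2 = (-5.2631, -1.8840, 6.3301)
after link 3: o_3 = (-3.5131, 0.2811, 7.8301)
after link 4: o_4 = (-0.3881, -0.8014, 4.0801)

-0.388 -0.801 4.080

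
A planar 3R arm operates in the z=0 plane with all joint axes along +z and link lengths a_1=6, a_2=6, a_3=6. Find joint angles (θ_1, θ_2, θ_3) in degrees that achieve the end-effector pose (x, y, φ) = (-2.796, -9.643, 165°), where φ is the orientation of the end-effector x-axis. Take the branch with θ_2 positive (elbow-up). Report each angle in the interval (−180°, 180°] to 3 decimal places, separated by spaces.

wrist centre = target − a_3·(cos φ, sin φ) = (2.9996, -11.1959)
cos θ_2 = (134.3458−6²−6²)/(2·6·6) = 0.8659; θ_2 = 30.0127° (elbow-up)
β = atan2(-11.1959,2.9996) = -75.0018°; ψ = atan2(3.0012,11.1955) = 15.0064°
θ_1 = β − ψ = -90.0082°
θ_3 = φ − θ_1 − θ_2 = -135.0045° (wrapped to (-180°,180°])

-90.008 30.013 -135.005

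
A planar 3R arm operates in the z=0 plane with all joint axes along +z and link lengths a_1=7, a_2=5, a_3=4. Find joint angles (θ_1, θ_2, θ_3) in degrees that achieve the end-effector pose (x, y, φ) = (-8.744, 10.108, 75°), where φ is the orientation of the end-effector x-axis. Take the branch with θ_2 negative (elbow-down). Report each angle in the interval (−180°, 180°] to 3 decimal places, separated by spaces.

159.881 -29.994 -54.887

wrist centre = target − a_3·(cos φ, sin φ) = (-9.7793, 6.2443)
cos θ_2 = (134.6255−7²−5²)/(2·7·5) = 0.8661; θ_2 = -29.9939° (elbow-down)
β = atan2(6.2443,-9.7793) = 147.4408°; ψ = atan2(-2.4995,11.3304) = -12.4405°
θ_1 = β − ψ = 159.8813°
θ_3 = φ − θ_1 − θ_2 = -54.8874° (wrapped to (-180°,180°])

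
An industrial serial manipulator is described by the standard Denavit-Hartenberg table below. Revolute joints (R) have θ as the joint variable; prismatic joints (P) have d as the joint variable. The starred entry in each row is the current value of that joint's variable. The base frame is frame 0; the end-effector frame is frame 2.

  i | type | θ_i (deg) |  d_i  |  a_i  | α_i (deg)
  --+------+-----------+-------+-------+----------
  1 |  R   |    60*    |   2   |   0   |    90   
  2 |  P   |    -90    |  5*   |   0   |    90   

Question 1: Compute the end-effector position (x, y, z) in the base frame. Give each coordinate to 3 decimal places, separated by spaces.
4.330 -2.500 2.000

after link 1: o_1 = (0.0000, 0.0000, 2.0000)
after link 2: o_2 = (4.3301, -2.5000, 2.0000)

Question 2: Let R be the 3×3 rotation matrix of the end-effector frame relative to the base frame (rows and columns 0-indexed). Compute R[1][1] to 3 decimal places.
-0.500

End-effector y-axis (col 1 of R) = (0.8660,-0.5000,0.0000)
R[1][1] = -0.5000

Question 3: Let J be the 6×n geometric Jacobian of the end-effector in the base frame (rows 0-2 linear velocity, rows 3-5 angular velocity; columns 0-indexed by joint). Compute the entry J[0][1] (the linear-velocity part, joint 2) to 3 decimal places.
prismatic axis z_1 = (0.8660,-0.5000,0.0000)
J_v[:, 1] = z_1; J_ω[:, 1] = (0,0,0)
entry J[0][1] = 0.8660

0.866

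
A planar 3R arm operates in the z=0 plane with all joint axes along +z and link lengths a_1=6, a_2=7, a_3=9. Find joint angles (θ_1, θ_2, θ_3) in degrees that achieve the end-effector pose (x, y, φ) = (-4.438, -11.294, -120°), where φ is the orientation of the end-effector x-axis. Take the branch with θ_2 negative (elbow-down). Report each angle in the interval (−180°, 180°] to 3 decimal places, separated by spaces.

wrist centre = target − a_3·(cos φ, sin φ) = (0.0620, -3.4998)
cos θ_2 = (12.2522−6²−7²)/(2·6·7) = -0.8660; θ_2 = -150.0022° (elbow-down)
β = atan2(-3.4998,0.0620) = -88.9851°; ψ = atan2(-3.4998,-0.0623) = -91.0200°
θ_1 = β − ψ = 2.0350°
θ_3 = φ − θ_1 − θ_2 = 27.9673° (wrapped to (-180°,180°])

2.035 -150.002 27.967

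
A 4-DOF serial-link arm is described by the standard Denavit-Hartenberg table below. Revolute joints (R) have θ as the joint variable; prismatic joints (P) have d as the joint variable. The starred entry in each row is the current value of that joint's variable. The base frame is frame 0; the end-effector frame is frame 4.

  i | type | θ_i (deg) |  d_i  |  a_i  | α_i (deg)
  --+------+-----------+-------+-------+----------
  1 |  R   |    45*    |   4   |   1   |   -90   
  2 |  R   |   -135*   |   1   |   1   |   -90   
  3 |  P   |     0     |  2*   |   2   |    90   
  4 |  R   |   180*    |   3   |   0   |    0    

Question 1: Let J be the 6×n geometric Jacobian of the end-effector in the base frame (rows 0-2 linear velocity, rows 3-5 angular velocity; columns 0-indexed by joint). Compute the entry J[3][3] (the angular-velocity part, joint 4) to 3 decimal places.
-0.707

axis z_3 = (-0.7071,0.7071,0.0000); lever o_n−o_3 = (-2.1213,2.1213,0.0000)
cross product → J_v[:, 3] = (-0.0000,-0.0000,0.0000)
J_ω[:, 3] = z_3
entry J[3][3] = -0.7071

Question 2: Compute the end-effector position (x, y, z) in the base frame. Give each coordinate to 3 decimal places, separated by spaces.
-2.621 3.036 7.536

after link 1: o_1 = (0.7071, 0.7071, 4.0000)
after link 2: o_2 = (-0.5000, 0.9142, 4.7071)
after link 3: o_3 = (-0.5000, 0.9142, 7.5355)
after link 4: o_4 = (-2.6213, 3.0355, 7.5355)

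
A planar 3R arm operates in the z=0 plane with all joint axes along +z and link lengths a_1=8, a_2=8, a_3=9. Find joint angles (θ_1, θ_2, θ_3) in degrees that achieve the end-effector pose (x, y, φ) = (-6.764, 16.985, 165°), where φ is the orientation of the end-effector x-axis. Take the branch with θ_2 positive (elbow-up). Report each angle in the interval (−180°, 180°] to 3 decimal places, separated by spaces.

60.000 45.000 60.000

wrist centre = target − a_3·(cos φ, sin φ) = (1.9293, 14.6556)
cos θ_2 = (218.5098−8²−8²)/(2·8·8) = 0.7071; θ_2 = 44.9999° (elbow-up)
β = atan2(14.6556,1.9293) = 82.5005°; ψ = atan2(5.6568,13.6569) = 22.5000°
θ_1 = β − ψ = 60.0005°
θ_3 = φ − θ_1 − θ_2 = 59.9996° (wrapped to (-180°,180°])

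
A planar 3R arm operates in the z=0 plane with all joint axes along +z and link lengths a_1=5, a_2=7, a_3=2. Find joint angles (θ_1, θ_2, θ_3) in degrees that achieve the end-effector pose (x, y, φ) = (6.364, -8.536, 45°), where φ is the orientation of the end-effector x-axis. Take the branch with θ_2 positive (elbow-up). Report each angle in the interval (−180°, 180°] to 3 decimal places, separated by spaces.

wrist centre = target − a_3·(cos φ, sin φ) = (4.9498, -9.9502)
cos θ_2 = (123.5071−5²−7²)/(2·5·7) = 0.7072; θ_2 = 44.9888° (elbow-up)
β = atan2(-9.9502,4.9498) = -63.5517°; ψ = atan2(4.9488,9.9507) = 26.4425°
θ_1 = β − ψ = -89.9942°
θ_3 = φ − θ_1 − θ_2 = 90.0054° (wrapped to (-180°,180°])

-89.994 44.989 90.005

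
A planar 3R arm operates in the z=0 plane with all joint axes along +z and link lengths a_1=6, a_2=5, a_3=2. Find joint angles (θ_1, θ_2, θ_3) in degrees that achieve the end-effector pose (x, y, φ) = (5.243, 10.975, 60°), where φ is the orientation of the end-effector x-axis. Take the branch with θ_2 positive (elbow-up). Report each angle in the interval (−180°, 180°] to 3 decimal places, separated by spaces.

45.004 44.988 -29.992

wrist centre = target − a_3·(cos φ, sin φ) = (4.2430, 9.2429)
cos θ_2 = (103.4352−6²−5²)/(2·6·5) = 0.7073; θ_2 = 44.9882° (elbow-up)
β = atan2(9.2429,4.2430) = 65.3424°; ψ = atan2(3.5348,9.5363) = 20.3382°
θ_1 = β − ψ = 45.0042°
θ_3 = φ − θ_1 − θ_2 = -29.9923° (wrapped to (-180°,180°])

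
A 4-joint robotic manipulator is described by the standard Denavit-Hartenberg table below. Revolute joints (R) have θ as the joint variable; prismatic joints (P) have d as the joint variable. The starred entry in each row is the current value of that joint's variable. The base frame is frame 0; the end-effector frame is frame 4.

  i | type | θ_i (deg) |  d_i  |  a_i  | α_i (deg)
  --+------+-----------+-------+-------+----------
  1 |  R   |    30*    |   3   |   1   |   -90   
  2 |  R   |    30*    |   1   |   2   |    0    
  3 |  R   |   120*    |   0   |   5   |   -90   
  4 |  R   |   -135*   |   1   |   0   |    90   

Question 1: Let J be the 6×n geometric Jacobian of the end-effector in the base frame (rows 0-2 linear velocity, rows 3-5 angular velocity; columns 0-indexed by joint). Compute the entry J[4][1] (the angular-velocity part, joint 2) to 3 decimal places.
axis z_1 = (-0.5000,0.8660,0.0000); lever o_n−o_1 = (-3.1830,-0.6830,-2.6340)
cross product → J_v[:, 1] = (-2.2811,-1.3170,3.0981)
J_ω[:, 1] = z_1
entry J[4][1] = 0.8660

0.866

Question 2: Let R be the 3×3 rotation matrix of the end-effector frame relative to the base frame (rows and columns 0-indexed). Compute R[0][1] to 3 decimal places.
End-effector y-axis (col 1 of R) = (-0.4330,-0.2500,0.8660)
R[0][1] = -0.4330

-0.433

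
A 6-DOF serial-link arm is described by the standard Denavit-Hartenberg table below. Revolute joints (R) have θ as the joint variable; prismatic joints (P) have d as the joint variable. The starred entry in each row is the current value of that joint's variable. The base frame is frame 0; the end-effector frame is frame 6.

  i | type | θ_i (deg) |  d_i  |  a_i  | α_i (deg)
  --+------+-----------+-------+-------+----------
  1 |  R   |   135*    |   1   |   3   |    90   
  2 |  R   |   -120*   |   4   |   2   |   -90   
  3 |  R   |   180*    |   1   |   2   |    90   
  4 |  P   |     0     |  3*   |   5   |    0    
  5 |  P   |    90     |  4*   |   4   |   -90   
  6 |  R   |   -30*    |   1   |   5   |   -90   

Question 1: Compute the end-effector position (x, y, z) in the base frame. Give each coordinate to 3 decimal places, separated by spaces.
-13.138 5.360 -0.201

after link 1: o_1 = (-2.1213, 2.1213, 1.0000)
after link 2: o_2 = (1.4142, 4.2426, -0.7321)
after link 3: o_3 = (0.0947, 5.5621, 0.5000)
after link 4: o_4 = (-3.7944, 5.2086, 4.8301)
after link 5: o_5 = (-9.0723, 4.8296, 2.8301)
after link 6: o_6 = (-13.1381, 5.3600, -0.2010)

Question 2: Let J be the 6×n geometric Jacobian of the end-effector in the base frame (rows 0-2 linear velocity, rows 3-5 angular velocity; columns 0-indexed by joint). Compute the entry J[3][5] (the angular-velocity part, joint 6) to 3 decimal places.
axis z_5 = (0.3536,-0.3536,-0.8660); lever o_n−o_5 = (-4.0659,0.5303,-3.0311)
cross product → J_v[:, 5] = (1.5309,4.5928,-1.2500)
J_ω[:, 5] = z_5
entry J[3][5] = 0.3536

0.354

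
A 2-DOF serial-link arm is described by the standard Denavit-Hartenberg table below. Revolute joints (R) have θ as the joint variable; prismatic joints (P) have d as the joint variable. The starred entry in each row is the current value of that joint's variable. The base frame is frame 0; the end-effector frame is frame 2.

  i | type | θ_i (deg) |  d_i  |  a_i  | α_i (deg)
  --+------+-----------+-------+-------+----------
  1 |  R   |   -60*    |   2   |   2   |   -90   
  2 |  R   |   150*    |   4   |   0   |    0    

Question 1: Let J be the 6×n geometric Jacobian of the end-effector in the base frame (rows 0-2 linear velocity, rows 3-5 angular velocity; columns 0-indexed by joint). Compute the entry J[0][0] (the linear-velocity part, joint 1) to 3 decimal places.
-0.268

axis z_0 = ẑ; lever o_n−o_0 = (4.4641,0.2679,2.0000)
cross product → J_v[:, 0] = (-0.2679,4.4641,0.0000)
J_ω[:, 0] = z_0
entry J[0][0] = -0.2679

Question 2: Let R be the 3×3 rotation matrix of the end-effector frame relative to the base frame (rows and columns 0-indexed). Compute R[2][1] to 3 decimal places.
0.866

End-effector y-axis (col 1 of R) = (-0.2500,0.4330,0.8660)
R[2][1] = 0.8660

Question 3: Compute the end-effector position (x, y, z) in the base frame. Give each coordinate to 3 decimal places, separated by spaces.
4.464 0.268 2.000

after link 1: o_1 = (1.0000, -1.7321, 2.0000)
after link 2: o_2 = (4.4641, 0.2679, 2.0000)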